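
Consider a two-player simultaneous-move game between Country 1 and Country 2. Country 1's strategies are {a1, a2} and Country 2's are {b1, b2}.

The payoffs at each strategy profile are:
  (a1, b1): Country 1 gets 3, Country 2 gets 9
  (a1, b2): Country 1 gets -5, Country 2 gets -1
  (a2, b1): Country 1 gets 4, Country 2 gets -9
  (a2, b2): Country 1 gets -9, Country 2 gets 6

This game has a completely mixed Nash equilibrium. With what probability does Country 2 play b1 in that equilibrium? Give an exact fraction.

4/5

Let y be the probability that Country 2 plays b1. In a completely mixed equilibrium, Country 1 must be indifferent between a1 and a2.
Country 1's expected payoff from a1 is 3y − 5(1−y); from a2 it is 4y − 9(1−y).
Setting these equal: 8y − 5 = 13y − 9, so y = 4/5.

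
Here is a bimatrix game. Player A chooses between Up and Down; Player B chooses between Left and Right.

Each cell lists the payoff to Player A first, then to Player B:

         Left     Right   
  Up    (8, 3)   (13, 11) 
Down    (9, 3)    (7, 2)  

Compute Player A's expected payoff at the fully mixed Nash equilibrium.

First find q, the probability Player B plays Left, from Player A's indifference between Up and Down: 8q + 13(1−q) = 9q + 7(1−q), giving q = 6/7.
Since Player A is indifferent in equilibrium, Player A's expected payoff equals the payoff from either row against (6/7, 1/7). Using Up: 8(6/7) + 13(1/7) = 61/7.

61/7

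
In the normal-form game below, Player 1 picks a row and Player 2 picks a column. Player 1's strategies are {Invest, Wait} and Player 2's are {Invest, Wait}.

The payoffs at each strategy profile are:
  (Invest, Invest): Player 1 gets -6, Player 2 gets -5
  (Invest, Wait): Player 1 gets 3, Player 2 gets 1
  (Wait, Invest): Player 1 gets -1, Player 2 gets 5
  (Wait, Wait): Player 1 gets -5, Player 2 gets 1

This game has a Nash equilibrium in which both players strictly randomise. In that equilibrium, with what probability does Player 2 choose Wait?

Let c be the probability that Player 2 plays Invest. In a completely mixed equilibrium, Player 1 must be indifferent between Invest and Wait.
Player 1's expected payoff from Invest is −6c + 3(1−c); from Wait it is −c − 5(1−c).
Setting these equal: −9c + 3 = 4c − 5, so c = 8/13.
Therefore Player 2 plays Wait with probability 1 − 8/13 = 5/13.

5/13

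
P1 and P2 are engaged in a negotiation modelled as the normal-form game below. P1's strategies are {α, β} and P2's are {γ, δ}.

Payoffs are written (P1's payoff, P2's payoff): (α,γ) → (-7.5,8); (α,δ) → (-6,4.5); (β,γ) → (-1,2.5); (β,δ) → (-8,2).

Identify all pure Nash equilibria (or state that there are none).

(α, γ): P1 prefers β (-1 > -7.5) — not an equilibrium.
(α, δ): P2 prefers γ (8 > 4.5) — not an equilibrium.
(β, γ): P1 gets -1 ≥ -7.5 from α, and P2 gets 2.5 ≥ 2 from δ — Nash equilibrium.
(β, δ): P1 prefers α (-6 > -8); P2 prefers γ (2.5 > 2) — not an equilibrium.

(β, γ)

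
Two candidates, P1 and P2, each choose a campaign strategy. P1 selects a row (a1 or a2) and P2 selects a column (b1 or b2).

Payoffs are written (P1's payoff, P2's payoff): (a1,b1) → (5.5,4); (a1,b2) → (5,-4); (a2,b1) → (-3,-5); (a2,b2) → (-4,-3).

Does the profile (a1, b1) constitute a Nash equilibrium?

At (a1, b1), P1 earns 5.5; switching to a2 would give -3, so P1 has no profitable deviation.
P2 earns 4; switching to b2 would give -4, so P2 has no profitable deviation.
Neither player can gain by a unilateral deviation, so this profile is a Nash equilibrium.

Yes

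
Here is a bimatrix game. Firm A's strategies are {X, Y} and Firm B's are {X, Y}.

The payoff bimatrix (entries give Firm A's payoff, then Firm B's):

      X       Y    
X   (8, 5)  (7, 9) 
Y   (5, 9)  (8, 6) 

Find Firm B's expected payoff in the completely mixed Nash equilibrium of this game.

First find p, the probability Firm A plays X, from Firm B's indifference between X and Y: 5p + 9(1−p) = 9p + 6(1−p), giving p = 3/7.
Since Firm B is indifferent in equilibrium, Firm B's expected payoff equals the payoff from either column against (3/7, 4/7). Using X: 5(3/7) + 9(4/7) = 51/7.

51/7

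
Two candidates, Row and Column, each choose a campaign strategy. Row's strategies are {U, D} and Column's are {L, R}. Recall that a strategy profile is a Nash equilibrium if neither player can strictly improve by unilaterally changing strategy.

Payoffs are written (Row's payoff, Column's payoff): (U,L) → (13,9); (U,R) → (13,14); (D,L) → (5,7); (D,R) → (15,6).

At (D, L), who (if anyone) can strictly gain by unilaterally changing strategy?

Row at (D, L) earns 5; deviating to U yields 13 — a strict improvement.
Column earns 7; deviating to R yields 6 — not better.
Only Row has a strictly profitable deviation.

Row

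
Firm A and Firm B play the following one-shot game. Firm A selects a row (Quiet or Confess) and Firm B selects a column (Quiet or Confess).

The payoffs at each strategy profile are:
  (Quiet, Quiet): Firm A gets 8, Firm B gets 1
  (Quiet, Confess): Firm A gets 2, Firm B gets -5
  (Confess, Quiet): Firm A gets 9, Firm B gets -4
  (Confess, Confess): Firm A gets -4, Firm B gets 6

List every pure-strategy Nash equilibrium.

(Quiet, Quiet): Firm A prefers Confess (9 > 8) — not an equilibrium.
(Quiet, Confess): Firm B prefers Quiet (1 > -5) — not an equilibrium.
(Confess, Quiet): Firm B prefers Confess (6 > -4) — not an equilibrium.
(Confess, Confess): Firm A prefers Quiet (2 > -4) — not an equilibrium.

none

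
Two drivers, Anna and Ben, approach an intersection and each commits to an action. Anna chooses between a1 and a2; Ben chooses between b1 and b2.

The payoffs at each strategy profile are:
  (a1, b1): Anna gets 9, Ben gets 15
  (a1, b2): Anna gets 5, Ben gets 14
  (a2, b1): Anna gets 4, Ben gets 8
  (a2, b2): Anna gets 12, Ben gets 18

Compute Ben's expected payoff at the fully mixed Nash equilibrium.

First find p, the probability Anna plays a1, from Ben's indifference between b1 and b2: 15p + 8(1−p) = 14p + 18(1−p), giving p = 10/11.
Since Ben is indifferent in equilibrium, Ben's expected payoff equals the payoff from either column against (10/11, 1/11). Using b1: 15(10/11) + 8(1/11) = 158/11.

158/11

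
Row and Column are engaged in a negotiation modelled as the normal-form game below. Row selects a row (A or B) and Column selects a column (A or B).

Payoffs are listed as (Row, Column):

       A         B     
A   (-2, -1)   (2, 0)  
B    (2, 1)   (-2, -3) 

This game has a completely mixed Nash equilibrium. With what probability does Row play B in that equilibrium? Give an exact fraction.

1/5

Let p be the probability that Row plays A. In a completely mixed equilibrium, Column must be indifferent between A and B.
Column's expected payoff from A is −p + (1−p); from B it is −3(1−p).
Setting these equal: −2p + 1 = 3p − 3, so p = 4/5.
Therefore Row plays B with probability 1 − 4/5 = 1/5.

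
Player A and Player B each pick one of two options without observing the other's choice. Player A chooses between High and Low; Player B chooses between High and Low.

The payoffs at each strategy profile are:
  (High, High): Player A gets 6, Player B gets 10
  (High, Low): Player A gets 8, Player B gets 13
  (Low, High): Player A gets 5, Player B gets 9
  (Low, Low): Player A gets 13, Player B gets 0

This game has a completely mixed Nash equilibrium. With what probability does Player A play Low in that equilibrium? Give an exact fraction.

1/4

Let p be the probability that Player A plays High. In a completely mixed equilibrium, Player B must be indifferent between High and Low.
Player B's expected payoff from High is 10p + 9(1−p); from Low it is 13p.
Setting these equal: p + 9 = 13p, so p = 3/4.
Therefore Player A plays Low with probability 1 − 3/4 = 1/4.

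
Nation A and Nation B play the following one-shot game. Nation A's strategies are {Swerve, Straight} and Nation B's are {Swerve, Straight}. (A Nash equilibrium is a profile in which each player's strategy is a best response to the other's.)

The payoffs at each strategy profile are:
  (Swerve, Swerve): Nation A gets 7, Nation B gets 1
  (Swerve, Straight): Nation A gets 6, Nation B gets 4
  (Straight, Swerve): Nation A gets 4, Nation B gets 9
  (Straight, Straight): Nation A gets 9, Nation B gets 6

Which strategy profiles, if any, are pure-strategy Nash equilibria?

none

(Swerve, Swerve): Nation B prefers Straight (4 > 1) — not an equilibrium.
(Swerve, Straight): Nation A prefers Straight (9 > 6) — not an equilibrium.
(Straight, Swerve): Nation A prefers Swerve (7 > 4) — not an equilibrium.
(Straight, Straight): Nation B prefers Swerve (9 > 6) — not an equilibrium.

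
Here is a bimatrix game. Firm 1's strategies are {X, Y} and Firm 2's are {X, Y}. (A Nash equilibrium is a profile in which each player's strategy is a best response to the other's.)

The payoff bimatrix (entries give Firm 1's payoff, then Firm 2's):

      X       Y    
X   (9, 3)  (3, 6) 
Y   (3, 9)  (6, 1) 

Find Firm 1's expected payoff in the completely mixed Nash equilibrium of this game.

First find y, the probability Firm 2 plays X, from Firm 1's indifference between X and Y: 9y + 3(1−y) = 3y + 6(1−y), giving y = 1/3.
Since Firm 1 is indifferent in equilibrium, Firm 1's expected payoff equals the payoff from either row against (1/3, 2/3). Using X: 9(1/3) + 3(2/3) = 5.

5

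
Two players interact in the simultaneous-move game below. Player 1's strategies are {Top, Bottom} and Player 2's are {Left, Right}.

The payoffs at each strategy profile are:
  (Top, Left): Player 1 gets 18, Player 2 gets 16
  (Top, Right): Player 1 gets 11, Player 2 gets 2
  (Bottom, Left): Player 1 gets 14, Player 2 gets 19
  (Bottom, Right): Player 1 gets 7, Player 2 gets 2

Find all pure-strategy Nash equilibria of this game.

(Top, Left): Player 1 gets 18 ≥ 14 from Bottom, and Player 2 gets 16 ≥ 2 from Right — Nash equilibrium.
(Top, Right): Player 2 prefers Left (16 > 2) — not an equilibrium.
(Bottom, Left): Player 1 prefers Top (18 > 14) — not an equilibrium.
(Bottom, Right): Player 1 prefers Top (11 > 7); Player 2 prefers Left (19 > 2) — not an equilibrium.

(Top, Left)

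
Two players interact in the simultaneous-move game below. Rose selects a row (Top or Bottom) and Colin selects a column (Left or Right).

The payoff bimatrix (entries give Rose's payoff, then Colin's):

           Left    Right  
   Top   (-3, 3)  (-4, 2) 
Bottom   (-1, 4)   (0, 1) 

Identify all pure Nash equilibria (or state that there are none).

(Bottom, Left)

(Top, Left): Rose prefers Bottom (-1 > -3) — not an equilibrium.
(Top, Right): Rose prefers Bottom (0 > -4); Colin prefers Left (3 > 2) — not an equilibrium.
(Bottom, Left): Rose gets -1 ≥ -3 from Top, and Colin gets 4 ≥ 1 from Right — Nash equilibrium.
(Bottom, Right): Colin prefers Left (4 > 1) — not an equilibrium.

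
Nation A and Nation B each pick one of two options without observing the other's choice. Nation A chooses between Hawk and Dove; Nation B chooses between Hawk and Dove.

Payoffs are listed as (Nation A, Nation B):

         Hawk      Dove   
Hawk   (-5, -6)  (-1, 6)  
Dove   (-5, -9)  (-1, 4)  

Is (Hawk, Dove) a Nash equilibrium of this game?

At (Hawk, Dove), Nation A earns -1; switching to Dove would give -1, so Nation A has no profitable deviation.
Nation B earns 6; switching to Hawk would give -6, so Nation B has no profitable deviation.
Neither player can gain by a unilateral deviation, so this profile is a Nash equilibrium.

Yes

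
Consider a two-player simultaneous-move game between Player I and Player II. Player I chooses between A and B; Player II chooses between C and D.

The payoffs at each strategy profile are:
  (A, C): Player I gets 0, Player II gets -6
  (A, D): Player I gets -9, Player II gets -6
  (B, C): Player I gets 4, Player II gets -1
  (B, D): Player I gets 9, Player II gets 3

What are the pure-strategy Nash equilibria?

(B, D)

(A, C): Player I prefers B (4 > 0) — not an equilibrium.
(A, D): Player I prefers B (9 > -9) — not an equilibrium.
(B, C): Player II prefers D (3 > -1) — not an equilibrium.
(B, D): Player I gets 9 ≥ -9 from A, and Player II gets 3 ≥ -1 from C — Nash equilibrium.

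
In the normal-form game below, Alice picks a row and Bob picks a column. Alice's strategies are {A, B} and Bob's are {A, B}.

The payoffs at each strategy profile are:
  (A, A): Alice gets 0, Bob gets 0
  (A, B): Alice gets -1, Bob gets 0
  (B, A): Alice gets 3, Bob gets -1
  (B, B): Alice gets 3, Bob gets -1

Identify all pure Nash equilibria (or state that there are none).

(B, A) and (B, B)

(A, A): Alice prefers B (3 > 0) — not an equilibrium.
(A, B): Alice prefers B (3 > -1) — not an equilibrium.
(B, A): Alice gets 3 ≥ 0 from A, and Bob gets -1 ≥ -1 from B — Nash equilibrium.
(B, B): Alice gets 3 ≥ -1 from A, and Bob gets -1 ≥ -1 from A — Nash equilibrium.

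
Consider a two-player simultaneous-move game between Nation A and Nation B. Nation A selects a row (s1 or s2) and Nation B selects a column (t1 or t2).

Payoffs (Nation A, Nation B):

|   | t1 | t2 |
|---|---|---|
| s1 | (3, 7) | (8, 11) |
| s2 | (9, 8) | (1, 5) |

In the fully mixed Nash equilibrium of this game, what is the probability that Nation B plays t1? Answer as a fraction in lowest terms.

7/13

Let c be the probability that Nation B plays t1. In a completely mixed equilibrium, Nation A must be indifferent between s1 and s2.
Nation A's expected payoff from s1 is 3c + 8(1−c); from s2 it is 9c + (1−c).
Setting these equal: −5c + 8 = 8c + 1, so c = 7/13.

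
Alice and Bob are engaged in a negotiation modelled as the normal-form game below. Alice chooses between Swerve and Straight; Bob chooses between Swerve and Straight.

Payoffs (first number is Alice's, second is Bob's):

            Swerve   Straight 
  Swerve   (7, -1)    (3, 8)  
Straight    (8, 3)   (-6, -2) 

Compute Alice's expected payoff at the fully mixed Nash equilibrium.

First find q, the probability Bob plays Swerve, from Alice's indifference between Swerve and Straight: 7q + 3(1−q) = 8q − 6(1−q), giving q = 9/10.
Since Alice is indifferent in equilibrium, Alice's expected payoff equals the payoff from either row against (9/10, 1/10). Using Swerve: 7(9/10) + 3(1/10) = 33/5.

33/5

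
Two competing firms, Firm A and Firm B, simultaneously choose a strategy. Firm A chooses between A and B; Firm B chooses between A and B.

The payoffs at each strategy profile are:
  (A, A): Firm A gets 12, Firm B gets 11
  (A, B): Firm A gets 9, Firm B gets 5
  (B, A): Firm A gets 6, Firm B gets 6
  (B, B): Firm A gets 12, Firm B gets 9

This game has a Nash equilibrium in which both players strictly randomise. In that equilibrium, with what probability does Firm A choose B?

2/3

Let r be the probability that Firm A plays A. In a completely mixed equilibrium, Firm B must be indifferent between A and B.
Firm B's expected payoff from A is 11r + 6(1−r); from B it is 5r + 9(1−r).
Setting these equal: 5r + 6 = −4r + 9, so r = 1/3.
Therefore Firm A plays B with probability 1 − 1/3 = 2/3.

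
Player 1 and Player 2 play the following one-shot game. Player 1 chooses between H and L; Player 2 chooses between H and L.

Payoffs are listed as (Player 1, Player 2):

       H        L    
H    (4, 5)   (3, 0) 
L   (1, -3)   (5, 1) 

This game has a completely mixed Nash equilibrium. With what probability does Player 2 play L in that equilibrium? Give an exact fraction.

3/5

Let q be the probability that Player 2 plays H. In a completely mixed equilibrium, Player 1 must be indifferent between H and L.
Player 1's expected payoff from H is 4q + 3(1−q); from L it is q + 5(1−q).
Setting these equal: q + 3 = −4q + 5, so q = 2/5.
Therefore Player 2 plays L with probability 1 − 2/5 = 3/5.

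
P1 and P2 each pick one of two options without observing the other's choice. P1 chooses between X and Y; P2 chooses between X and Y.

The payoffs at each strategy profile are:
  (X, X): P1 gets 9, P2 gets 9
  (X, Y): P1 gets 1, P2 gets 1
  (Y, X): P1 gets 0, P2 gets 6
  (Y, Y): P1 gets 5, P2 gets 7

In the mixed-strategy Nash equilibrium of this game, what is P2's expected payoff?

First find x, the probability P1 plays X, from P2's indifference between X and Y: 9x + 6(1−x) = x + 7(1−x), giving x = 1/9.
Since P2 is indifferent in equilibrium, P2's expected payoff equals the payoff from either column against (1/9, 8/9). Using X: 9(1/9) + 6(8/9) = 19/3.

19/3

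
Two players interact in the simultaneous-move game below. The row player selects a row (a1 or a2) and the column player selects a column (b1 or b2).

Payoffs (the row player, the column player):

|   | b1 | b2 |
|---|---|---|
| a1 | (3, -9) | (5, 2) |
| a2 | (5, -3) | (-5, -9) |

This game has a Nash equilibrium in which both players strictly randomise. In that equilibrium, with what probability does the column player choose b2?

Let c be the probability that the column player plays b1. In a completely mixed equilibrium, the row player must be indifferent between a1 and a2.
The row player's expected payoff from a1 is 3c + 5(1−c); from a2 it is 5c − 5(1−c).
Setting these equal: −2c + 5 = 10c − 5, so c = 5/6.
Therefore the column player plays b2 with probability 1 − 5/6 = 1/6.

1/6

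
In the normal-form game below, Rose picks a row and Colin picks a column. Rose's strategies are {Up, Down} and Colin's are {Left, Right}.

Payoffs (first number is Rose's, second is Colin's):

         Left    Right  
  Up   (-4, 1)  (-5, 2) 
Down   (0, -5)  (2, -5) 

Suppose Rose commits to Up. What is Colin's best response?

Right

Against Up, Colin earns 1 from Left and 2 from Right.
So Right is the best response.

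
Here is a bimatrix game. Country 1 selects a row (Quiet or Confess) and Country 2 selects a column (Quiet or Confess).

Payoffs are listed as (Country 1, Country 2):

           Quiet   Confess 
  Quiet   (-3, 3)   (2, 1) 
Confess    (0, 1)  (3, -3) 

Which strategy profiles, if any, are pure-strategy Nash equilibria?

(Confess, Quiet)

(Quiet, Quiet): Country 1 prefers Confess (0 > -3) — not an equilibrium.
(Quiet, Confess): Country 1 prefers Confess (3 > 2); Country 2 prefers Quiet (3 > 1) — not an equilibrium.
(Confess, Quiet): Country 1 gets 0 ≥ -3 from Quiet, and Country 2 gets 1 ≥ -3 from Confess — Nash equilibrium.
(Confess, Confess): Country 2 prefers Quiet (1 > -3) — not an equilibrium.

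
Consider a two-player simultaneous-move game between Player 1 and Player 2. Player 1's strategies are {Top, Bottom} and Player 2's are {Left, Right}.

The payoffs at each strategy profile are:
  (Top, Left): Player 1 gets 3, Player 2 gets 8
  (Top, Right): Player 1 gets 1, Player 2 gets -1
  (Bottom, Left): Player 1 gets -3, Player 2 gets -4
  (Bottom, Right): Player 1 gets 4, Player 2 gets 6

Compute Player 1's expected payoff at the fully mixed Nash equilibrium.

5/3

First find y, the probability Player 2 plays Left, from Player 1's indifference between Top and Bottom: 3y + (1−y) = −3y + 4(1−y), giving y = 1/3.
Since Player 1 is indifferent in equilibrium, Player 1's expected payoff equals the payoff from either row against (1/3, 2/3). Using Top: 3(1/3) + (2/3) = 5/3.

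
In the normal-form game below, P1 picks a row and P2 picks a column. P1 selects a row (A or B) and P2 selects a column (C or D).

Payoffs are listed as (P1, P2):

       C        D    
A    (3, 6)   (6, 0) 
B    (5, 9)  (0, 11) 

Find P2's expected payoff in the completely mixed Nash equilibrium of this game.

First find p, the probability P1 plays A, from P2's indifference between C and D: 6p + 9(1−p) = 11(1−p), giving p = 1/4.
Since P2 is indifferent in equilibrium, P2's expected payoff equals the payoff from either column against (1/4, 3/4). Using C: 6(1/4) + 9(3/4) = 33/4.

33/4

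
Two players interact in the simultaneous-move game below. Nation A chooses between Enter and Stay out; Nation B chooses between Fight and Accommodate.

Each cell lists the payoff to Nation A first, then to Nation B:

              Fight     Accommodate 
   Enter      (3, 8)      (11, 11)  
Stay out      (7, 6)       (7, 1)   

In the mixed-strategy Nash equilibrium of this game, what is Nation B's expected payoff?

First find x, the probability Nation A plays Enter, from Nation B's indifference between Fight and Accommodate: 8x + 6(1−x) = 11x + (1−x), giving x = 5/8.
Since Nation B is indifferent in equilibrium, Nation B's expected payoff equals the payoff from either column against (5/8, 3/8). Using Fight: 8(5/8) + 6(3/8) = 29/4.

29/4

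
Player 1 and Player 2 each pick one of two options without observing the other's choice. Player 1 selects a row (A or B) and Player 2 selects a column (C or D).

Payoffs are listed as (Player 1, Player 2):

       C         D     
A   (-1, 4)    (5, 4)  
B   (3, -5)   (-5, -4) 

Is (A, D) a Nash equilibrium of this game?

At (A, D), Player 1 earns 5; switching to B would give -5, so Player 1 has no profitable deviation.
Player 2 earns 4; switching to C would give 4, so Player 2 has no profitable deviation.
Neither player can gain by a unilateral deviation, so this profile is a Nash equilibrium.

Yes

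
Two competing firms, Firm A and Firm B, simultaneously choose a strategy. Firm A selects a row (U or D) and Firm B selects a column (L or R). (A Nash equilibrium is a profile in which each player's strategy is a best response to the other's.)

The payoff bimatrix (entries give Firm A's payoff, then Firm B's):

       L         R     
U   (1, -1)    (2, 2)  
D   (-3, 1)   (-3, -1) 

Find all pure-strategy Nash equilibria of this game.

(U, R)

(U, L): Firm B prefers R (2 > -1) — not an equilibrium.
(U, R): Firm A gets 2 ≥ -3 from D, and Firm B gets 2 ≥ -1 from L — Nash equilibrium.
(D, L): Firm A prefers U (1 > -3) — not an equilibrium.
(D, R): Firm A prefers U (2 > -3); Firm B prefers L (1 > -1) — not an equilibrium.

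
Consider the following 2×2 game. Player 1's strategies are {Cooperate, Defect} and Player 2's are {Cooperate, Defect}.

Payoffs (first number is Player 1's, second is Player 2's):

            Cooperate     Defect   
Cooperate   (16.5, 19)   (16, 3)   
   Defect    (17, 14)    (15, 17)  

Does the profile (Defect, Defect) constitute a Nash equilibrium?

No

At (Defect, Defect), Player 1 earns 15; switching to Cooperate would give 16, so Player 1 would deviate.
Player 2 earns 17; switching to Cooperate would give 14, so Player 2 has no profitable deviation.
Since at least one player can profitably deviate, this is not a Nash equilibrium.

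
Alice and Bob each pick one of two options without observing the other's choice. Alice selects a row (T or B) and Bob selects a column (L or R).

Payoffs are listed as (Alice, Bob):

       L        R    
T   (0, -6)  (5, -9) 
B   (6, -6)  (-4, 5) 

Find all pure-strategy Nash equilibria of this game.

none

(T, L): Alice prefers B (6 > 0) — not an equilibrium.
(T, R): Bob prefers L (-6 > -9) — not an equilibrium.
(B, L): Bob prefers R (5 > -6) — not an equilibrium.
(B, R): Alice prefers T (5 > -4) — not an equilibrium.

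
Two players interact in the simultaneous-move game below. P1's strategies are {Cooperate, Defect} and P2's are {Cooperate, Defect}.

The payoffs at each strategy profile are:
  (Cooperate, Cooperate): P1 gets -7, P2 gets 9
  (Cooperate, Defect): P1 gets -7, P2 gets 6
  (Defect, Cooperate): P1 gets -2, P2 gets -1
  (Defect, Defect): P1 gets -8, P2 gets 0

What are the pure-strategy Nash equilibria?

none

(Cooperate, Cooperate): P1 prefers Defect (-2 > -7) — not an equilibrium.
(Cooperate, Defect): P2 prefers Cooperate (9 > 6) — not an equilibrium.
(Defect, Cooperate): P2 prefers Defect (0 > -1) — not an equilibrium.
(Defect, Defect): P1 prefers Cooperate (-7 > -8) — not an equilibrium.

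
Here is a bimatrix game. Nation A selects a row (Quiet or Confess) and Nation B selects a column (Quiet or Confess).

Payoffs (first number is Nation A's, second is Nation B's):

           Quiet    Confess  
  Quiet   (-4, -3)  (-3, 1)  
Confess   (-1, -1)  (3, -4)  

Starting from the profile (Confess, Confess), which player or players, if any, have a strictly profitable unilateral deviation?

Nation A at (Confess, Confess) earns 3; deviating to Quiet yields -3 — not better.
Nation B earns -4; deviating to Quiet yields -1 — a strict improvement.
Only Nation B has a strictly profitable deviation.

Nation B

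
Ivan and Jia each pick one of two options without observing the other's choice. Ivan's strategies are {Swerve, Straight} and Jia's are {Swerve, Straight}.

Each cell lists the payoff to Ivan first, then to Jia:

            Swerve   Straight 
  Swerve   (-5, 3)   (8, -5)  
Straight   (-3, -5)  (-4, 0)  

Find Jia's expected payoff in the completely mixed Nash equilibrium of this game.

First find p, the probability Ivan plays Swerve, from Jia's indifference between Swerve and Straight: 3p − 5(1−p) = −5p, giving p = 5/13.
Since Jia is indifferent in equilibrium, Jia's expected payoff equals the payoff from either column against (5/13, 8/13). Using Swerve: 3(5/13) − 5(8/13) = -25/13.

-25/13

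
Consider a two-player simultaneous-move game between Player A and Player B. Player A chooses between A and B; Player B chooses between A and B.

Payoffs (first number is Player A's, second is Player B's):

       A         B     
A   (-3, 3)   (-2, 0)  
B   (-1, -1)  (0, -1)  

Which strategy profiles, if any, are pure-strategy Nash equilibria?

(A, A): Player A prefers B (-1 > -3) — not an equilibrium.
(A, B): Player A prefers B (0 > -2); Player B prefers A (3 > 0) — not an equilibrium.
(B, A): Player A gets -1 ≥ -3 from A, and Player B gets -1 ≥ -1 from B — Nash equilibrium.
(B, B): Player A gets 0 ≥ -2 from A, and Player B gets -1 ≥ -1 from A — Nash equilibrium.

(B, A) and (B, B)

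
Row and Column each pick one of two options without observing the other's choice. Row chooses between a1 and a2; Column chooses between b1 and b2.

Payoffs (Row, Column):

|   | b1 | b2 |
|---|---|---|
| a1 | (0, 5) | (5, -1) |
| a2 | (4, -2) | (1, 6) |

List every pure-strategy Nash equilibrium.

none

(a1, b1): Row prefers a2 (4 > 0) — not an equilibrium.
(a1, b2): Column prefers b1 (5 > -1) — not an equilibrium.
(a2, b1): Column prefers b2 (6 > -2) — not an equilibrium.
(a2, b2): Row prefers a1 (5 > 1) — not an equilibrium.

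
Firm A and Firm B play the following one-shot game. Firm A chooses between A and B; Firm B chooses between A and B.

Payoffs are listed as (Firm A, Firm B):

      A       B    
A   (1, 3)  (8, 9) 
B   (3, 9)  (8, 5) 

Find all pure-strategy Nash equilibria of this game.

(A, B) and (B, A)

(A, A): Firm A prefers B (3 > 1); Firm B prefers B (9 > 3) — not an equilibrium.
(A, B): Firm A gets 8 ≥ 8 from B, and Firm B gets 9 ≥ 3 from A — Nash equilibrium.
(B, A): Firm A gets 3 ≥ 1 from A, and Firm B gets 9 ≥ 5 from B — Nash equilibrium.
(B, B): Firm B prefers A (9 > 5) — not an equilibrium.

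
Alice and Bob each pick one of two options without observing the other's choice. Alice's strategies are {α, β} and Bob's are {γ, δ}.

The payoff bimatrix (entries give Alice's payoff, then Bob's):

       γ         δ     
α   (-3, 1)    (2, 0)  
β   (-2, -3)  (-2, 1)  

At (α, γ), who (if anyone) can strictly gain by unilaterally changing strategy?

Alice

Alice at (α, γ) earns -3; deviating to β yields -2 — a strict improvement.
Bob earns 1; deviating to δ yields 0 — not better.
Only Alice has a strictly profitable deviation.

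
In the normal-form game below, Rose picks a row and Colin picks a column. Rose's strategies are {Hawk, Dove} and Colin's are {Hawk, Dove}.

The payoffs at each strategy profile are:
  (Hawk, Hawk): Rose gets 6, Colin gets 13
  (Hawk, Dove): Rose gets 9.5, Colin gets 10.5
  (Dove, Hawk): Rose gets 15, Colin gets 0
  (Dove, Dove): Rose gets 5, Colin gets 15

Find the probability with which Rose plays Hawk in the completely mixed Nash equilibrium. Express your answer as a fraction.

6/7

Let p be the probability that Rose plays Hawk. In a completely mixed equilibrium, Colin must be indifferent between Hawk and Dove.
Colin's expected payoff from Hawk is 13p; from Dove it is 10.5p + 15(1−p).
Setting these equal: 13p = −4.5p + 15, so p = 6/7.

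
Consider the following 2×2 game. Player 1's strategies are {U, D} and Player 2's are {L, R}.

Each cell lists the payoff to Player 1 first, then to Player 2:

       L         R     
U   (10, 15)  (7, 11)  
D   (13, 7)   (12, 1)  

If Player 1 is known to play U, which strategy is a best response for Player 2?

L

Against U, Player 2 earns 15 from L and 11 from R.
So L is the best response.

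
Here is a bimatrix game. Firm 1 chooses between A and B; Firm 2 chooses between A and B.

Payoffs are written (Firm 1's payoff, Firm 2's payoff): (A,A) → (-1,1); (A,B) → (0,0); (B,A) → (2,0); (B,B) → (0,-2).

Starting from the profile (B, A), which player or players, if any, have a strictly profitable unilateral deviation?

Firm 1 at (B, A) earns 2; deviating to A yields -1 — not better.
Firm 2 earns 0; deviating to B yields -2 — not better.
Neither player can strictly improve; the profile is a Nash equilibrium.

Neither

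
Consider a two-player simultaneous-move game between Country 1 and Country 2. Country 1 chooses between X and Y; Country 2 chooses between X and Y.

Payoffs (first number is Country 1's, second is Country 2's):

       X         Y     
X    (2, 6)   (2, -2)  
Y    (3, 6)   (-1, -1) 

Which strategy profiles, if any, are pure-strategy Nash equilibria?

(Y, X)

(X, X): Country 1 prefers Y (3 > 2) — not an equilibrium.
(X, Y): Country 2 prefers X (6 > -2) — not an equilibrium.
(Y, X): Country 1 gets 3 ≥ 2 from X, and Country 2 gets 6 ≥ -1 from Y — Nash equilibrium.
(Y, Y): Country 1 prefers X (2 > -1); Country 2 prefers X (6 > -1) — not an equilibrium.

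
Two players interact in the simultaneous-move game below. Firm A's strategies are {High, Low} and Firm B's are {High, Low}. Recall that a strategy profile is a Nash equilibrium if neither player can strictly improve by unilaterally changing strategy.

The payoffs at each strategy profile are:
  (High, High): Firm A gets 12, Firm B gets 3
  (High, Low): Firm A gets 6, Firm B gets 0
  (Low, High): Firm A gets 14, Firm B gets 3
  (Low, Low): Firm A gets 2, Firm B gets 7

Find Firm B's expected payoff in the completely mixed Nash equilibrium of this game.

First find x, the probability Firm A plays High, from Firm B's indifference between High and Low: 3x + 3(1−x) = 7(1−x), giving x = 4/7.
Since Firm B is indifferent in equilibrium, Firm B's expected payoff equals the payoff from either column against (4/7, 3/7). Using High: 3(4/7) + 3(3/7) = 3.

3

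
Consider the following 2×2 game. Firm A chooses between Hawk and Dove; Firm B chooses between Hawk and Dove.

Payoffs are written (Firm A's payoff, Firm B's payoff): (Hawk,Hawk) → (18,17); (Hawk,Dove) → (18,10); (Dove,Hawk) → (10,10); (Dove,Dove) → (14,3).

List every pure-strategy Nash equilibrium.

(Hawk, Hawk)

(Hawk, Hawk): Firm A gets 18 ≥ 10 from Dove, and Firm B gets 17 ≥ 10 from Dove — Nash equilibrium.
(Hawk, Dove): Firm B prefers Hawk (17 > 10) — not an equilibrium.
(Dove, Hawk): Firm A prefers Hawk (18 > 10) — not an equilibrium.
(Dove, Dove): Firm A prefers Hawk (18 > 14); Firm B prefers Hawk (10 > 3) — not an equilibrium.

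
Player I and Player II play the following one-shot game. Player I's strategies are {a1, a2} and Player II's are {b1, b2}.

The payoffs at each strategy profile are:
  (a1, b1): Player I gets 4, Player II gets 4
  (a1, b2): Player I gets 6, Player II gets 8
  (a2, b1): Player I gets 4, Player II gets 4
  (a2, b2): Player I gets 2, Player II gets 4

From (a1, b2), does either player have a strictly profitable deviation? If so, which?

Neither

Player I at (a1, b2) earns 6; deviating to a2 yields 2 — not better.
Player II earns 8; deviating to b1 yields 4 — not better.
Neither player can strictly improve; the profile is a Nash equilibrium.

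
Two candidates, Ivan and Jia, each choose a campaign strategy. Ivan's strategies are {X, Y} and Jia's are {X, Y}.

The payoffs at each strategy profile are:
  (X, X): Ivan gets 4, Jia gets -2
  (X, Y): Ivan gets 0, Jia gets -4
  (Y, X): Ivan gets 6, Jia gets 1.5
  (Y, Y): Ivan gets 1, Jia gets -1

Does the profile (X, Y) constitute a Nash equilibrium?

No

At (X, Y), Ivan earns 0; switching to Y would give 1, so Ivan would deviate.
Jia earns -4; switching to X would give -2, so Jia would deviate.
Since at least one player can profitably deviate, this is not a Nash equilibrium.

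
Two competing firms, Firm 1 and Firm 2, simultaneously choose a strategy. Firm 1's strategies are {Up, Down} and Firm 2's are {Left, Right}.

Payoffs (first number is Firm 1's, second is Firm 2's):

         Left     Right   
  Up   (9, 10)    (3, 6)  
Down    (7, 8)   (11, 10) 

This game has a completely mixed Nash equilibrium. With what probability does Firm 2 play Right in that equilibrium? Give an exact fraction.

1/5

Let y be the probability that Firm 2 plays Left. In a completely mixed equilibrium, Firm 1 must be indifferent between Up and Down.
Firm 1's expected payoff from Up is 9y + 3(1−y); from Down it is 7y + 11(1−y).
Setting these equal: 6y + 3 = −4y + 11, so y = 4/5.
Therefore Firm 2 plays Right with probability 1 − 4/5 = 1/5.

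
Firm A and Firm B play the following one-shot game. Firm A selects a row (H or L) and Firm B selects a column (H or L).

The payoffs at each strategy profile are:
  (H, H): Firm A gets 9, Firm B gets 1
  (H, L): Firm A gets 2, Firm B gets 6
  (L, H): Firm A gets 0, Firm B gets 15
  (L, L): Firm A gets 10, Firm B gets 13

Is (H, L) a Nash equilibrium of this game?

At (H, L), Firm A earns 2; switching to L would give 10, so Firm A would deviate.
Firm B earns 6; switching to H would give 1, so Firm B has no profitable deviation.
Since at least one player can profitably deviate, this is not a Nash equilibrium.

No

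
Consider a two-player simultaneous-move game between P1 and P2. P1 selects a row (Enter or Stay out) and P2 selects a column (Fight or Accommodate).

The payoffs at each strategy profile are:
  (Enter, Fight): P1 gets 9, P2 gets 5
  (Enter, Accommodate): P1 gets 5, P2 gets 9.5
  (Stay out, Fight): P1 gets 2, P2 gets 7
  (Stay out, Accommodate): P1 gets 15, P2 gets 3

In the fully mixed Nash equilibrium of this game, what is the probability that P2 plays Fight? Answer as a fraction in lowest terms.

10/17

Let q be the probability that P2 plays Fight. In a completely mixed equilibrium, P1 must be indifferent between Enter and Stay out.
P1's expected payoff from Enter is 9q + 5(1−q); from Stay out it is 2q + 15(1−q).
Setting these equal: 4q + 5 = −13q + 15, so q = 10/17.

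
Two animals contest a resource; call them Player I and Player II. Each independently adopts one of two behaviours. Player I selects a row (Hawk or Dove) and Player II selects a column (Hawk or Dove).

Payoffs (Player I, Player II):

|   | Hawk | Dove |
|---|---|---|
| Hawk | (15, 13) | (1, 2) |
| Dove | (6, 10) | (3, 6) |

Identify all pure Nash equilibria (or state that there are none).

(Hawk, Hawk)

(Hawk, Hawk): Player I gets 15 ≥ 6 from Dove, and Player II gets 13 ≥ 2 from Dove — Nash equilibrium.
(Hawk, Dove): Player I prefers Dove (3 > 1); Player II prefers Hawk (13 > 2) — not an equilibrium.
(Dove, Hawk): Player I prefers Hawk (15 > 6) — not an equilibrium.
(Dove, Dove): Player II prefers Hawk (10 > 6) — not an equilibrium.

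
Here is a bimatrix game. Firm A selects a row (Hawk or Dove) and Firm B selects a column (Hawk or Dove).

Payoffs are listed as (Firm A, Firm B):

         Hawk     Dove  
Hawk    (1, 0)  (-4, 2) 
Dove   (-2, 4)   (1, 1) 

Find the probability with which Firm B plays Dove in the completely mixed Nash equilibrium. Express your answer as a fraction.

Let c be the probability that Firm B plays Hawk. In a completely mixed equilibrium, Firm A must be indifferent between Hawk and Dove.
Firm A's expected payoff from Hawk is c − 4(1−c); from Dove it is −2c + (1−c).
Setting these equal: 5c − 4 = −3c + 1, so c = 5/8.
Therefore Firm B plays Dove with probability 1 − 5/8 = 3/8.

3/8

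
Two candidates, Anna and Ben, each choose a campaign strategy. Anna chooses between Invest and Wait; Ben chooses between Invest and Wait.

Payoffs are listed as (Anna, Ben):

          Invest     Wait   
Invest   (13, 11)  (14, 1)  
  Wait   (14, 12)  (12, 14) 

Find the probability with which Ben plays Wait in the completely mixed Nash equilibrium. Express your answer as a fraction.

1/3

Let c be the probability that Ben plays Invest. In a completely mixed equilibrium, Anna must be indifferent between Invest and Wait.
Anna's expected payoff from Invest is 13c + 14(1−c); from Wait it is 14c + 12(1−c).
Setting these equal: −c + 14 = 2c + 12, so c = 2/3.
Therefore Ben plays Wait with probability 1 − 2/3 = 1/3.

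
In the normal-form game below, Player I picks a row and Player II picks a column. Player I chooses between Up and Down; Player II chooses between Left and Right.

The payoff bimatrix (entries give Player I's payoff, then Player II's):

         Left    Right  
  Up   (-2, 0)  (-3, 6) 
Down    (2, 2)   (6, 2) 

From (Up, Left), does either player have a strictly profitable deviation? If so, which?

Both

Player I at (Up, Left) earns -2; deviating to Down yields 2 — a strict improvement.
Player II earns 0; deviating to Right yields 6 — a strict improvement.
Both Player I and Player II have strictly profitable deviations.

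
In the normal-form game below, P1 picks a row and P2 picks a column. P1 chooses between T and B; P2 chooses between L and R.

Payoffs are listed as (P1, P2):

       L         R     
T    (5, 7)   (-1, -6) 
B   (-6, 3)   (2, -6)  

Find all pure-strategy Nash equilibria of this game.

(T, L)

(T, L): P1 gets 5 ≥ -6 from B, and P2 gets 7 ≥ -6 from R — Nash equilibrium.
(T, R): P1 prefers B (2 > -1); P2 prefers L (7 > -6) — not an equilibrium.
(B, L): P1 prefers T (5 > -6) — not an equilibrium.
(B, R): P2 prefers L (3 > -6) — not an equilibrium.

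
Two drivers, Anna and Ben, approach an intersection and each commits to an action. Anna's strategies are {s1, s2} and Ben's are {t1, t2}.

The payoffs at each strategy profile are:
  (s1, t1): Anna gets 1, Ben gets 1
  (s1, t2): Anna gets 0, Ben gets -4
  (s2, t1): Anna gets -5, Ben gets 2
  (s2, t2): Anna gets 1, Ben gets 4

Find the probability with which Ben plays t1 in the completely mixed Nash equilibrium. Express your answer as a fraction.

1/7

Let y be the probability that Ben plays t1. In a completely mixed equilibrium, Anna must be indifferent between s1 and s2.
Anna's expected payoff from s1 is y; from s2 it is −5y + (1−y).
Setting these equal: y = −6y + 1, so y = 1/7.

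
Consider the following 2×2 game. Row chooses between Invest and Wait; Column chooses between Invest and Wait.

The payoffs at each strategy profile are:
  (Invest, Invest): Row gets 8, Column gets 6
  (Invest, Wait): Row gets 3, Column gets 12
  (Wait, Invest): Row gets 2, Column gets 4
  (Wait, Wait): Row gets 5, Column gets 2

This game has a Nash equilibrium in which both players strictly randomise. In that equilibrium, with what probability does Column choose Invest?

Let c be the probability that Column plays Invest. In a completely mixed equilibrium, Row must be indifferent between Invest and Wait.
Row's expected payoff from Invest is 8c + 3(1−c); from Wait it is 2c + 5(1−c).
Setting these equal: 5c + 3 = −3c + 5, so c = 1/4.

1/4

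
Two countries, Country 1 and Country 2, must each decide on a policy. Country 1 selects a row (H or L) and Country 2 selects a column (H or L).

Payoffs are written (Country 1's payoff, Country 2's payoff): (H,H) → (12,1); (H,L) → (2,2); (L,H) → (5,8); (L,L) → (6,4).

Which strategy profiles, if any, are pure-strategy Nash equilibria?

(H, H): Country 2 prefers L (2 > 1) — not an equilibrium.
(H, L): Country 1 prefers L (6 > 2) — not an equilibrium.
(L, H): Country 1 prefers H (12 > 5) — not an equilibrium.
(L, L): Country 2 prefers H (8 > 4) — not an equilibrium.

none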